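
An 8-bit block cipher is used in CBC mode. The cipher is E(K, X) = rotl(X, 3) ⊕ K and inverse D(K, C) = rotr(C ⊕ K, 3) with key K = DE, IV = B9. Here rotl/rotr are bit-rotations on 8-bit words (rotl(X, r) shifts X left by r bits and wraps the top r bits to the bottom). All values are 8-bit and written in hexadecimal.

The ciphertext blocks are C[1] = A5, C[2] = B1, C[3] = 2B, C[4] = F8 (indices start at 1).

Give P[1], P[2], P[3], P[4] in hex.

CBC decryption: P_i = D(K, C_i) ⊕ C_{i−1}, with C_{0} = IV.
P[1]: D(K, A5) = 6F; 6F ⊕ B9 = D6.
P[2]: D(K, B1) = ED; ED ⊕ A5 = 48.
P[3]: D(K, 2B) = BE; BE ⊕ B1 = 0F.
P[4]: D(K, F8) = C4; C4 ⊕ 2B = EF.

P[1] = D6, P[2] = 48, P[3] = 0F, P[4] = EF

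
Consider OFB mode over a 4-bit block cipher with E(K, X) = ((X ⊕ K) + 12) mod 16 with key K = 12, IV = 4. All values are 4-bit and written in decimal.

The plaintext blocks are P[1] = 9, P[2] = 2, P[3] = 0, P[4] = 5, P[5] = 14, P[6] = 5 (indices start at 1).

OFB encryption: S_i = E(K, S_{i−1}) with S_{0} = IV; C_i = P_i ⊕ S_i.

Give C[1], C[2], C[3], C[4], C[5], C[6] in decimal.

C[1]: S = E(K, 4) = 4; 9 ⊕ 4 = 13.
C[2]: S = E(K, 4) = 4; 2 ⊕ 4 = 6.
C[3]: S = E(K, 4) = 4; 0 ⊕ 4 = 4.
C[4]: S = E(K, 4) = 4; 5 ⊕ 4 = 1.
C[5]: S = E(K, 4) = 4; 14 ⊕ 4 = 10.
C[6]: S = E(K, 4) = 4; 5 ⊕ 4 = 1.

C[1] = 13, C[2] = 6, C[3] = 4, C[4] = 1, C[5] = 10, C[6] = 1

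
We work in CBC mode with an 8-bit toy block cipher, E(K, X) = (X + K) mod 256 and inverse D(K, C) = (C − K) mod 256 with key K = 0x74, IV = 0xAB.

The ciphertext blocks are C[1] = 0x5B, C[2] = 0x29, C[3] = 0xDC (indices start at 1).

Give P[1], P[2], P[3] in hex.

CBC decryption: P_i = D(K, C_i) ⊕ C_{i−1}, with C_{0} = IV.
P[1]: D(K, 0x5B) = 0xE7; 0xE7 ⊕ 0xAB = 0x4C.
P[2]: D(K, 0x29) = 0xB5; 0xB5 ⊕ 0x5B = 0xEE.
P[3]: D(K, 0xDC) = 0x68; 0x68 ⊕ 0x29 = 0x41.

P[1] = 0x4C, P[2] = 0xEE, P[3] = 0x41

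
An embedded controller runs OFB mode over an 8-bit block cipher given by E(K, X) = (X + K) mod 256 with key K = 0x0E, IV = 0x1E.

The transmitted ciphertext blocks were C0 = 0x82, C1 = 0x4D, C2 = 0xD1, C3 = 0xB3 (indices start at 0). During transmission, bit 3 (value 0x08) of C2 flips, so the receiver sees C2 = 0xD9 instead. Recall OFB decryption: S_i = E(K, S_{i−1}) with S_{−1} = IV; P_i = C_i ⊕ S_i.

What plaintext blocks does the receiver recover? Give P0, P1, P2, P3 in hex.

Only C2 changed, to 0xD9. In OFB, a change in C_i flips the same bit in P_i only; the keystream is unaffected. Decrypting the received ciphertext:
P0: S = E(K, 0x1E) = 0x2C; 0x82 ⊕ 0x2C = 0xAE.
P1: S = E(K, 0x2C) = 0x3A; 0x4D ⊕ 0x3A = 0x77.
P2: S = E(K, 0x3A) = 0x48; 0xD9 ⊕ 0x48 = 0x91.
P3: S = E(K, 0x48) = 0x56; 0xB3 ⊕ 0x56 = 0xE5.
Blocks that differ from the original plaintext: P2.

P0 = 0xAE, P1 = 0x77, P2 = 0x91, P3 = 0xE5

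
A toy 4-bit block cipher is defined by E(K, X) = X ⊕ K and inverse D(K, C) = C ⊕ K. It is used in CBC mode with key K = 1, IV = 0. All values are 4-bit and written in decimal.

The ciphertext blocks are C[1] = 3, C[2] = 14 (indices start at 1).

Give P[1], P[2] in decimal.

CBC decryption: P_i = D(K, C_i) ⊕ C_{i−1}, with C_{0} = IV.
P[1]: D(K, 3) = 2; 2 ⊕ 0 = 2.
P[2]: D(K, 14) = 15; 15 ⊕ 3 = 12.

P[1] = 2, P[2] = 12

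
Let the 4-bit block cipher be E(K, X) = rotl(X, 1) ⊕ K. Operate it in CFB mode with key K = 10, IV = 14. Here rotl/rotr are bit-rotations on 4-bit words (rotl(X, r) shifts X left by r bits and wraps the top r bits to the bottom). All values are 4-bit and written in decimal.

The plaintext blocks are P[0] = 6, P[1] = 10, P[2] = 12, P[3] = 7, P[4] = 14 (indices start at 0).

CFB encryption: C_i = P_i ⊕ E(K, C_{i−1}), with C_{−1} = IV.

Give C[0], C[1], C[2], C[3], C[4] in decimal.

C[0] = 1, C[1] = 2, C[2] = 2, C[3] = 9, C[4] = 7

C[0]: E(K, 14) = 7; 6 ⊕ 7 = 1.
C[1]: E(K, 1) = 8; 10 ⊕ 8 = 2.
C[2]: E(K, 2) = 14; 12 ⊕ 14 = 2.
C[3]: E(K, 2) = 14; 7 ⊕ 14 = 9.
C[4]: E(K, 9) = 9; 14 ⊕ 9 = 7.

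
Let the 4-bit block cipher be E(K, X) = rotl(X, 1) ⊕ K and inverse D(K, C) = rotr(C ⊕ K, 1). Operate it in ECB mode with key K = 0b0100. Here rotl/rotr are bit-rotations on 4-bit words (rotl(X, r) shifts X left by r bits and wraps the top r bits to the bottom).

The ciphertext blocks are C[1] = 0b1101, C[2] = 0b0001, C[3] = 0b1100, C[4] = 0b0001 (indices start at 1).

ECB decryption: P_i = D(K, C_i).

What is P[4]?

P[4] = 0b1010

P[4]: D(K, 0b0001) = 0b1010.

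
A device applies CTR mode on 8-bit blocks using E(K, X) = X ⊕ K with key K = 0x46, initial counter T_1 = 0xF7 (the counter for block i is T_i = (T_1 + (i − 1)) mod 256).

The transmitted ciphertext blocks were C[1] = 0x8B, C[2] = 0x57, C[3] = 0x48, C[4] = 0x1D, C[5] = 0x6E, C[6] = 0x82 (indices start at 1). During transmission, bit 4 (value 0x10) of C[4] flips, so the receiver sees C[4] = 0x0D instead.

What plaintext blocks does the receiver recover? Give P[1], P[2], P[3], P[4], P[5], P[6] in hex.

P[1] = 0x3A, P[2] = 0xE9, P[3] = 0xF7, P[4] = 0xB1, P[5] = 0xD3, P[6] = 0x38

CTR decryption: S_i = E(K, T_i) where T_i is the counter for block i; P_i = C_i ⊕ S_i.
Only C[4] changed, to 0x0D. In CTR, a change in C_i flips the same bit in P_i only; the keystream is unaffected. Decrypting the received ciphertext:
P[1]: T = 0xF7, S = E(K, T) = 0xB1; 0x8B ⊕ 0xB1 = 0x3A.
P[2]: T = 0xF8, S = E(K, T) = 0xBE; 0x57 ⊕ 0xBE = 0xE9.
P[3]: T = 0xF9, S = E(K, T) = 0xBF; 0x48 ⊕ 0xBF = 0xF7.
P[4]: T = 0xFA, S = E(K, T) = 0xBC; 0x0D ⊕ 0xBC = 0xB1.
P[5]: T = 0xFB, S = E(K, T) = 0xBD; 0x6E ⊕ 0xBD = 0xD3.
P[6]: T = 0xFC, S = E(K, T) = 0xBA; 0x82 ⊕ 0xBA = 0x38.
Blocks that differ from the original plaintext: P[4].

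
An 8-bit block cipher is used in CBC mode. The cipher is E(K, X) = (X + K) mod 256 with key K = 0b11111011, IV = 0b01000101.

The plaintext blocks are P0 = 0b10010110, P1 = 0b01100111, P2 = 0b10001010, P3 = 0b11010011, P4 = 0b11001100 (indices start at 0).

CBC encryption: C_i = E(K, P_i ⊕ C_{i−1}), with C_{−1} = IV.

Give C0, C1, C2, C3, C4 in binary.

C0: P0 ⊕ 0b01000101 = 0b11010011; E(K, 0b11010011) = 0b11001110.
C1: P1 ⊕ 0b11001110 = 0b10101001; E(K, 0b10101001) = 0b10100100.
C2: P2 ⊕ 0b10100100 = 0b00101110; E(K, 0b00101110) = 0b00101001.
C3: P3 ⊕ 0b00101001 = 0b11111010; E(K, 0b11111010) = 0b11110101.
C4: P4 ⊕ 0b11110101 = 0b00111001; E(K, 0b00111001) = 0b00110100.

C0 = 0b11001110, C1 = 0b10100100, C2 = 0b00101001, C3 = 0b11110101, C4 = 0b00110100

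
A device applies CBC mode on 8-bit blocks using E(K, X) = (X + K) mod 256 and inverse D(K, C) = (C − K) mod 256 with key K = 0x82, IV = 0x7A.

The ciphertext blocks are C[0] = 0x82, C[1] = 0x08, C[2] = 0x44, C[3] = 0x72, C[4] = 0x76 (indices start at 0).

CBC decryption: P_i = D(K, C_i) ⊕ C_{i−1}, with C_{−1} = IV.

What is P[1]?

P[1]: D(K, 0x08) = 0x86; 0x86 ⊕ 0x82 = 0x04.

P[1] = 0x04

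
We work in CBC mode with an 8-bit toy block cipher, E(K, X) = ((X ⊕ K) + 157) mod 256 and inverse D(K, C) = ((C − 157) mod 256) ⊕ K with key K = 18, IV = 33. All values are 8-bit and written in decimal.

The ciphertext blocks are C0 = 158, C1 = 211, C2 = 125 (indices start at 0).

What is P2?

P2 = 33

CBC decryption: P_i = D(K, C_i) ⊕ C_{i−1}, with C_{−1} = IV.
P2: D(K, 125) = 242; 242 ⊕ 211 = 33.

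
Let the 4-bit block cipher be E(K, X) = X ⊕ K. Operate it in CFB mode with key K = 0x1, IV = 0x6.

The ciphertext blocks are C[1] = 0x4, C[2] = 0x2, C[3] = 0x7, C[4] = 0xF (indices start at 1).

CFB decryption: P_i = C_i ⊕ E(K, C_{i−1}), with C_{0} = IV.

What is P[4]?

P[4] = 0x9

P[4]: E(K, 0x7) = 0x6; 0xF ⊕ 0x6 = 0x9.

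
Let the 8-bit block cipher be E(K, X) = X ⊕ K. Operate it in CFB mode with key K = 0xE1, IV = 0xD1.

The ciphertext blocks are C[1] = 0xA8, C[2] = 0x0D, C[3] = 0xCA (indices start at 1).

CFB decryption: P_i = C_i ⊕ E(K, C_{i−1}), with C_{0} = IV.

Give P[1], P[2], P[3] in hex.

P[1] = 0x98, P[2] = 0x44, P[3] = 0x26

P[1]: E(K, 0xD1) = 0x30; 0xA8 ⊕ 0x30 = 0x98.
P[2]: E(K, 0xA8) = 0x49; 0x0D ⊕ 0x49 = 0x44.
P[3]: E(K, 0x0D) = 0xEC; 0xCA ⊕ 0xEC = 0x26.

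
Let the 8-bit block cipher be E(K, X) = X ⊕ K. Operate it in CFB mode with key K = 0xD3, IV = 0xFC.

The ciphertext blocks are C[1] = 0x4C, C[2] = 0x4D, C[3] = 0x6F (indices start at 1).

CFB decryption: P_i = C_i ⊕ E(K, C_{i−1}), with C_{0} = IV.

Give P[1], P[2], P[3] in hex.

P[1]: E(K, 0xFC) = 0x2F; 0x4C ⊕ 0x2F = 0x63.
P[2]: E(K, 0x4C) = 0x9F; 0x4D ⊕ 0x9F = 0xD2.
P[3]: E(K, 0x4D) = 0x9E; 0x6F ⊕ 0x9E = 0xF1.

P[1] = 0x63, P[2] = 0xD2, P[3] = 0xF1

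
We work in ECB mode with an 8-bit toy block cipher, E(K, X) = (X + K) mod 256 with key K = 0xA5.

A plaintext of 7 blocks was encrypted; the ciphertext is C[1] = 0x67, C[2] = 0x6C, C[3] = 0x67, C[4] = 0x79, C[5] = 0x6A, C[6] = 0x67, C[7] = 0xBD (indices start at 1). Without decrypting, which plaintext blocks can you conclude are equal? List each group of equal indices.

ECB encrypts each block independently with the same key, so equal ciphertext blocks imply equal plaintext blocks.
C[1] = C[3] = C[6] = 0x67, so P[1] = P[3] = P[6].

P[1] = P[3] = P[6]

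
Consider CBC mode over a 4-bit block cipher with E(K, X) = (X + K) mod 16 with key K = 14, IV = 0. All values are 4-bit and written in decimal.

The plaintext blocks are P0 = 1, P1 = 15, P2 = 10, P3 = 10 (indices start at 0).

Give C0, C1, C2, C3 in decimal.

CBC encryption: C_i = E(K, P_i ⊕ C_{i−1}), with C_{−1} = IV.
C0: P0 ⊕ 0 = 1; E(K, 1) = 15.
C1: P1 ⊕ 15 = 0; E(K, 0) = 14.
C2: P2 ⊕ 14 = 4; E(K, 4) = 2.
C3: P3 ⊕ 2 = 8; E(K, 8) = 6.

C0 = 15, C1 = 14, C2 = 2, C3 = 6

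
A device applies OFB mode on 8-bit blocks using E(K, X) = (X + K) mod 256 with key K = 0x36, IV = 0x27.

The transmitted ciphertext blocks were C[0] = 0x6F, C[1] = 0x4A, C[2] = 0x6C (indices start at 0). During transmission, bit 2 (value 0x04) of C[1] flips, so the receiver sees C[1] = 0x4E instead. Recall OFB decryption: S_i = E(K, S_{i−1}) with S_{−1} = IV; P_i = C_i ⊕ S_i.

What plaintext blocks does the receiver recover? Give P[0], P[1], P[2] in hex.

P[0] = 0x32, P[1] = 0xDD, P[2] = 0xA5

Only C[1] changed, to 0x4E. In OFB, a change in C_i flips the same bit in P_i only; the keystream is unaffected. Decrypting the received ciphertext:
P[0]: S = E(K, 0x27) = 0x5D; 0x6F ⊕ 0x5D = 0x32.
P[1]: S = E(K, 0x5D) = 0x93; 0x4E ⊕ 0x93 = 0xDD.
P[2]: S = E(K, 0x93) = 0xC9; 0x6C ⊕ 0xC9 = 0xA5.
Blocks that differ from the original plaintext: P[1].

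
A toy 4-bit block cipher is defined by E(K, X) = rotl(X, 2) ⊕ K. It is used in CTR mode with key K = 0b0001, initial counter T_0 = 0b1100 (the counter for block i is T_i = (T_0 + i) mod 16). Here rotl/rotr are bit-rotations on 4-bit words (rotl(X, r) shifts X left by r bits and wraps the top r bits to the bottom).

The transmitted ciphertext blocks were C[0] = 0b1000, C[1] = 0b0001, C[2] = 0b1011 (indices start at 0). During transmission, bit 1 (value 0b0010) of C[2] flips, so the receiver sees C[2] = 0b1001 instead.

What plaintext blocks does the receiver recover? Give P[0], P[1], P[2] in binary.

CTR decryption: S_i = E(K, T_i) where T_i is the counter for block i; P_i = C_i ⊕ S_i.
Only C[2] changed, to 0b1001. In CTR, a change in C_i flips the same bit in P_i only; the keystream is unaffected. Decrypting the received ciphertext:
P[0]: T = 0b1100, S = E(K, T) = 0b0010; 0b1000 ⊕ 0b0010 = 0b1010.
P[1]: T = 0b1101, S = E(K, T) = 0b0110; 0b0001 ⊕ 0b0110 = 0b0111.
P[2]: T = 0b1110, S = E(K, T) = 0b1010; 0b1001 ⊕ 0b1010 = 0b0011.
Blocks that differ from the original plaintext: P[2].

P[0] = 0b1010, P[1] = 0b0111, P[2] = 0b0011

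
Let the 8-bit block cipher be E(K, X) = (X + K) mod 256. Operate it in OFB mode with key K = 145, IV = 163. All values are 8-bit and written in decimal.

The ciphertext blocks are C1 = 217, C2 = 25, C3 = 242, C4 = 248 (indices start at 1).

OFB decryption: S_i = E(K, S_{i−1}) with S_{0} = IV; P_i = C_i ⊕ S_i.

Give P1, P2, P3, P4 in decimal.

P1: S = E(K, 163) = 52; 217 ⊕ 52 = 237.
P2: S = E(K, 52) = 197; 25 ⊕ 197 = 220.
P3: S = E(K, 197) = 86; 242 ⊕ 86 = 164.
P4: S = E(K, 86) = 231; 248 ⊕ 231 = 31.

P1 = 237, P2 = 220, P3 = 164, P4 = 31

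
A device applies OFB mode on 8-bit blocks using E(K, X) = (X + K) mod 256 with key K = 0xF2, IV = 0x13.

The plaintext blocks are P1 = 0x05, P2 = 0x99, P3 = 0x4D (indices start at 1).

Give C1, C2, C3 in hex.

C1 = 0x00, C2 = 0x6E, C3 = 0xA4

OFB encryption: S_i = E(K, S_{i−1}) with S_{0} = IV; C_i = P_i ⊕ S_i.
C1: S = E(K, 0x13) = 0x05; 0x05 ⊕ 0x05 = 0x00.
C2: S = E(K, 0x05) = 0xF7; 0x99 ⊕ 0xF7 = 0x6E.
C3: S = E(K, 0xF7) = 0xE9; 0x4D ⊕ 0xE9 = 0xA4.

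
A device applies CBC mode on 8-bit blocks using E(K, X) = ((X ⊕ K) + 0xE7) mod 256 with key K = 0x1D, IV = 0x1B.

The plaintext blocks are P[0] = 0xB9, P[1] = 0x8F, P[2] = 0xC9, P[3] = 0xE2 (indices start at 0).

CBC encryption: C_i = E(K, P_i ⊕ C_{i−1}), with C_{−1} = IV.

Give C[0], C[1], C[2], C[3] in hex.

C[0]: P[0] ⊕ 0x1B = 0xA2; E(K, 0xA2) = 0xA6.
C[1]: P[1] ⊕ 0xA6 = 0x29; E(K, 0x29) = 0x1B.
C[2]: P[2] ⊕ 0x1B = 0xD2; E(K, 0xD2) = 0xB6.
C[3]: P[3] ⊕ 0xB6 = 0x54; E(K, 0x54) = 0x30.

C[0] = 0xA6, C[1] = 0x1B, C[2] = 0xB6, C[3] = 0x30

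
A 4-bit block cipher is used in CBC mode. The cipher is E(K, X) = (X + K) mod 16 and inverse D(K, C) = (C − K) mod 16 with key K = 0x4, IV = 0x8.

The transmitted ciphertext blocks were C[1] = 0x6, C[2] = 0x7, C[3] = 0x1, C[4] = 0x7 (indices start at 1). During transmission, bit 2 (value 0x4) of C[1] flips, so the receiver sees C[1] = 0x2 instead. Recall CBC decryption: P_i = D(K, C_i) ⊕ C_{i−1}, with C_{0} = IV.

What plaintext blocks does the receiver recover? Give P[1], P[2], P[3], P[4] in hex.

P[1] = 0x6, P[2] = 0x1, P[3] = 0xA, P[4] = 0x2

Only C[1] changed, to 0x2. In CBC, a change in C_i garbles P_i and flips the same bit in P_{i+1}. Decrypting the received ciphertext:
P[1]: D(K, 0x2) = 0xE; 0xE ⊕ 0x8 = 0x6.
P[2]: D(K, 0x7) = 0x3; 0x3 ⊕ 0x2 = 0x1.
P[3]: D(K, 0x1) = 0xD; 0xD ⊕ 0x7 = 0xA.
P[4]: D(K, 0x7) = 0x3; 0x3 ⊕ 0x1 = 0x2.
Blocks that differ from the original plaintext: P[1], P[2].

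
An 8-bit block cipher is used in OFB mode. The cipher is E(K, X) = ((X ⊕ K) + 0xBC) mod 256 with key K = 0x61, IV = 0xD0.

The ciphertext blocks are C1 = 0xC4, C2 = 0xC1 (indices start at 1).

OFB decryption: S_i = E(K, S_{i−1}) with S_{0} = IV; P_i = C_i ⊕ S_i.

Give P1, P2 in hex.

P1: S = E(K, 0xD0) = 0x6D; 0xC4 ⊕ 0x6D = 0xA9.
P2: S = E(K, 0x6D) = 0xC8; 0xC1 ⊕ 0xC8 = 0x09.

P1 = 0xA9, P2 = 0x09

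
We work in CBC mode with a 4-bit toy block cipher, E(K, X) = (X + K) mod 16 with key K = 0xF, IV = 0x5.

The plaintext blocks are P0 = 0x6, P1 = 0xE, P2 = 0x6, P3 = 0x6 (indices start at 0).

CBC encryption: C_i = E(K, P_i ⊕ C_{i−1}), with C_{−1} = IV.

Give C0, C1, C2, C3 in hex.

C0 = 0x2, C1 = 0xB, C2 = 0xC, C3 = 0x9

C0: P0 ⊕ 0x5 = 0x3; E(K, 0x3) = 0x2.
C1: P1 ⊕ 0x2 = 0xC; E(K, 0xC) = 0xB.
C2: P2 ⊕ 0xB = 0xD; E(K, 0xD) = 0xC.
C3: P3 ⊕ 0xC = 0xA; E(K, 0xA) = 0x9.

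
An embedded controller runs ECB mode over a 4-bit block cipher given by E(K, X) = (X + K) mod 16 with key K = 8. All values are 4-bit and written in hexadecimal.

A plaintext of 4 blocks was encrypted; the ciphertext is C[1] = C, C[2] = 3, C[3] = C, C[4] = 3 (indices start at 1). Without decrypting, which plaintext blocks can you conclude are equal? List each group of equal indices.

ECB encrypts each block independently with the same key, so equal ciphertext blocks imply equal plaintext blocks.
C[1] = C[3] = C, so P[1] = P[3].
C[2] = C[4] = 3, so P[2] = P[4].

P[1] = P[3]; P[2] = P[4]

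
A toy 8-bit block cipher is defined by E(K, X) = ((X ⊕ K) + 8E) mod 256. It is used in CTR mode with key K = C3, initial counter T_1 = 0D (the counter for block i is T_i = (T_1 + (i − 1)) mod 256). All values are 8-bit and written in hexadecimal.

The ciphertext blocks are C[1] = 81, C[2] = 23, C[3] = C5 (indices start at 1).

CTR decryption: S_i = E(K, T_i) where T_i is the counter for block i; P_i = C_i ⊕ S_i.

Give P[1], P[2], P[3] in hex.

P[1]: T = 0D, S = E(K, T) = 5C; 81 ⊕ 5C = DD.
P[2]: T = 0E, S = E(K, T) = 5B; 23 ⊕ 5B = 78.
P[3]: T = 0F, S = E(K, T) = 5A; C5 ⊕ 5A = 9F.

P[1] = DD, P[2] = 78, P[3] = 9F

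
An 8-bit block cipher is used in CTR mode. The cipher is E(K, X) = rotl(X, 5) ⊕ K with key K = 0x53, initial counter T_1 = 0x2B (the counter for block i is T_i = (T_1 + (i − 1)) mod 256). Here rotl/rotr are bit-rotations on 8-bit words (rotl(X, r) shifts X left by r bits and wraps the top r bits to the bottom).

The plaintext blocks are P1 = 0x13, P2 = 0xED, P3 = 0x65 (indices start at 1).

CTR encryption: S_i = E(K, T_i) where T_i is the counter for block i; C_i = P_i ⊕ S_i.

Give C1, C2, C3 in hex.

C1 = 0x25, C2 = 0x3B, C3 = 0x93

C1: T = 0x2B, S = E(K, T) = 0x36; 0x13 ⊕ 0x36 = 0x25.
C2: T = 0x2C, S = E(K, T) = 0xD6; 0xED ⊕ 0xD6 = 0x3B.
C3: T = 0x2D, S = E(K, T) = 0xF6; 0x65 ⊕ 0xF6 = 0x93.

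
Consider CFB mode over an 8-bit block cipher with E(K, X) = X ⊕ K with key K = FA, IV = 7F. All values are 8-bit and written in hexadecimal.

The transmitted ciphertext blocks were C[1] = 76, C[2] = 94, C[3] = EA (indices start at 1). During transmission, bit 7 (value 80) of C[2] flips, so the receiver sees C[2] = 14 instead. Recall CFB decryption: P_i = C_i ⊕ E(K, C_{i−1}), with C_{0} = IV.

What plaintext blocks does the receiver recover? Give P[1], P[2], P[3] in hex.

P[1] = F3, P[2] = 98, P[3] = 04

Only C[2] changed, to 14. In CFB, a change in C_i flips the same bit in P_i and garbles P_{i+1}. Decrypting the received ciphertext:
P[1]: E(K, 7F) = 85; 76 ⊕ 85 = F3.
P[2]: E(K, 76) = 8C; 14 ⊕ 8C = 98.
P[3]: E(K, 14) = EE; EA ⊕ EE = 04.
Blocks that differ from the original plaintext: P[2], P[3].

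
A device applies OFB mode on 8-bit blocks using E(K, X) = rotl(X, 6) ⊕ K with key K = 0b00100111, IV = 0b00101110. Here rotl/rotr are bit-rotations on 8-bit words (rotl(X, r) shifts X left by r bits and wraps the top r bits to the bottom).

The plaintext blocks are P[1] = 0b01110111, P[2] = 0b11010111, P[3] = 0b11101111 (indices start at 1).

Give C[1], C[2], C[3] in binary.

C[1] = 0b11011011, C[2] = 0b11011011, C[3] = 0b11001011

OFB encryption: S_i = E(K, S_{i−1}) with S_{0} = IV; C_i = P_i ⊕ S_i.
C[1]: S = E(K, 0b00101110) = 0b10101100; 0b01110111 ⊕ 0b10101100 = 0b11011011.
C[2]: S = E(K, 0b10101100) = 0b00001100; 0b11010111 ⊕ 0b00001100 = 0b11011011.
C[3]: S = E(K, 0b00001100) = 0b00100100; 0b11101111 ⊕ 0b00100100 = 0b11001011.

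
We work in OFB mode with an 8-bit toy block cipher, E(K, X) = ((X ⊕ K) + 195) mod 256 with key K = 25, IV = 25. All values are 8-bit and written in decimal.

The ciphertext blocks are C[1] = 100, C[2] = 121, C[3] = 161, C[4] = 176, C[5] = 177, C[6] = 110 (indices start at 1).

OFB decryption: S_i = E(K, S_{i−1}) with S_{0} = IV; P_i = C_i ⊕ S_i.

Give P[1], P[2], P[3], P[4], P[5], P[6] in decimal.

P[1] = 167, P[2] = 228, P[3] = 230, P[4] = 145, P[5] = 74, P[6] = 203

P[1]: S = E(K, 25) = 195; 100 ⊕ 195 = 167.
P[2]: S = E(K, 195) = 157; 121 ⊕ 157 = 228.
P[3]: S = E(K, 157) = 71; 161 ⊕ 71 = 230.
P[4]: S = E(K, 71) = 33; 176 ⊕ 33 = 145.
P[5]: S = E(K, 33) = 251; 177 ⊕ 251 = 74.
P[6]: S = E(K, 251) = 165; 110 ⊕ 165 = 203.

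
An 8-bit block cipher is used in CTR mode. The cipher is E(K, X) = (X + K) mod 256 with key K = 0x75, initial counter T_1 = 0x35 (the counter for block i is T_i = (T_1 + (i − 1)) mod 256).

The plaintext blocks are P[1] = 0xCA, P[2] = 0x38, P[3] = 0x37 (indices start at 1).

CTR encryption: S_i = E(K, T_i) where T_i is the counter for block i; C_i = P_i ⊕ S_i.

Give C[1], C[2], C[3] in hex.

C[1] = 0x60, C[2] = 0x93, C[3] = 0x9B

C[1]: T = 0x35, S = E(K, T) = 0xAA; 0xCA ⊕ 0xAA = 0x60.
C[2]: T = 0x36, S = E(K, T) = 0xAB; 0x38 ⊕ 0xAB = 0x93.
C[3]: T = 0x37, S = E(K, T) = 0xAC; 0x37 ⊕ 0xAC = 0x9B.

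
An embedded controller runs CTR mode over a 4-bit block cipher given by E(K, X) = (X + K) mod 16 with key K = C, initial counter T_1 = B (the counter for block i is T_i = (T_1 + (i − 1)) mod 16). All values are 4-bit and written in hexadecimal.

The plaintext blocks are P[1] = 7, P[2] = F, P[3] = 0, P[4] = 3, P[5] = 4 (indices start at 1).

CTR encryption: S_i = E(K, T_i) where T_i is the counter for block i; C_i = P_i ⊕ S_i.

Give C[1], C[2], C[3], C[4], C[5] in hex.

C[1]: T = B, S = E(K, T) = 7; 7 ⊕ 7 = 0.
C[2]: T = C, S = E(K, T) = 8; F ⊕ 8 = 7.
C[3]: T = D, S = E(K, T) = 9; 0 ⊕ 9 = 9.
C[4]: T = E, S = E(K, T) = A; 3 ⊕ A = 9.
C[5]: T = F, S = E(K, T) = B; 4 ⊕ B = F.

C[1] = 0, C[2] = 7, C[3] = 9, C[4] = 9, C[5] = F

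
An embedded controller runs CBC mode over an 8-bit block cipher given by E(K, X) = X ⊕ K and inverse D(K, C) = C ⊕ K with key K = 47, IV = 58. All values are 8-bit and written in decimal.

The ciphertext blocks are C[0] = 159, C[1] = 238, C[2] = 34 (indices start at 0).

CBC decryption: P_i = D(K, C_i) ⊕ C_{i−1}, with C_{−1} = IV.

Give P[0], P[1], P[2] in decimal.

P[0]: D(K, 159) = 176; 176 ⊕ 58 = 138.
P[1]: D(K, 238) = 193; 193 ⊕ 159 = 94.
P[2]: D(K, 34) = 13; 13 ⊕ 238 = 227.

P[0] = 138, P[1] = 94, P[2] = 227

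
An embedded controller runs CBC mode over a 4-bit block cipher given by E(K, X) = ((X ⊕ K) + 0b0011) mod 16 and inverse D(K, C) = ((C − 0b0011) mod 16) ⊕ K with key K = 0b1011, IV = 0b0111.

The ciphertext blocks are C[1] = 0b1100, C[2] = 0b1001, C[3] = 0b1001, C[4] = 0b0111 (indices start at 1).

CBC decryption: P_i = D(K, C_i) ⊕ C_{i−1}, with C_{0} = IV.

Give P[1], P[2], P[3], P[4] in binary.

P[1]: D(K, 0b1100) = 0b0010; 0b0010 ⊕ 0b0111 = 0b0101.
P[2]: D(K, 0b1001) = 0b1101; 0b1101 ⊕ 0b1100 = 0b0001.
P[3]: D(K, 0b1001) = 0b1101; 0b1101 ⊕ 0b1001 = 0b0100.
P[4]: D(K, 0b0111) = 0b1111; 0b1111 ⊕ 0b1001 = 0b0110.

P[1] = 0b0101, P[2] = 0b0001, P[3] = 0b0100, P[4] = 0b0110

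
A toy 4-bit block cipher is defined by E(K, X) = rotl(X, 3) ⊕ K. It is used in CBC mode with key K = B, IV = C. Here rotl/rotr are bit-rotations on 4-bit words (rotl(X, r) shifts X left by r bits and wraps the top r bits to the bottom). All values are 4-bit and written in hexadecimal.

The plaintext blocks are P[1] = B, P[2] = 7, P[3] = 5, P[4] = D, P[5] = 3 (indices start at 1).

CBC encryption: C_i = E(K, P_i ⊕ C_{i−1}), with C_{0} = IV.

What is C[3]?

C[1]: P[1] ⊕ C = 7; E(K, 7) = 0.
C[2]: P[2] ⊕ 0 = 7; E(K, 7) = 0.
C[3]: P[3] ⊕ 0 = 5; E(K, 5) = 1.

C[3] = 1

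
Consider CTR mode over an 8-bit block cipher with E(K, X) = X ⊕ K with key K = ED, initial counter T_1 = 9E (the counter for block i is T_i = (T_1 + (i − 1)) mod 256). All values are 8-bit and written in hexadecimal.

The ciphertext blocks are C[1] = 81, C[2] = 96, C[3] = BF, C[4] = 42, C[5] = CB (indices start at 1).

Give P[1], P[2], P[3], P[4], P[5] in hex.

P[1] = F2, P[2] = E4, P[3] = F2, P[4] = 0E, P[5] = 84

CTR decryption: S_i = E(K, T_i) where T_i is the counter for block i; P_i = C_i ⊕ S_i.
P[1]: T = 9E, S = E(K, T) = 73; 81 ⊕ 73 = F2.
P[2]: T = 9F, S = E(K, T) = 72; 96 ⊕ 72 = E4.
P[3]: T = A0, S = E(K, T) = 4D; BF ⊕ 4D = F2.
P[4]: T = A1, S = E(K, T) = 4C; 42 ⊕ 4C = 0E.
P[5]: T = A2, S = E(K, T) = 4F; CB ⊕ 4F = 84.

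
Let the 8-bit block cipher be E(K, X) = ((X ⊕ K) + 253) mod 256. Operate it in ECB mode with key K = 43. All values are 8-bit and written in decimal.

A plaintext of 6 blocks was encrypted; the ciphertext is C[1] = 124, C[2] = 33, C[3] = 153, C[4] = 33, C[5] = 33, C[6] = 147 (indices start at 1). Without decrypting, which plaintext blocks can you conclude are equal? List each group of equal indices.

ECB encrypts each block independently with the same key, so equal ciphertext blocks imply equal plaintext blocks.
C[2] = C[4] = C[5] = 33, so P[2] = P[4] = P[5].

P[2] = P[4] = P[5]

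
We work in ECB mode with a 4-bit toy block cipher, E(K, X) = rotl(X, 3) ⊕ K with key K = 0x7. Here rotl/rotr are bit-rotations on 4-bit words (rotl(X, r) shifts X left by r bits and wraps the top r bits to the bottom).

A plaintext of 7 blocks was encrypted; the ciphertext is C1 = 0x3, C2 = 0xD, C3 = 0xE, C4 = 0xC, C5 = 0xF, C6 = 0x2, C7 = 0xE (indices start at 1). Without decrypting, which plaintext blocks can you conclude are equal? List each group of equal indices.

ECB encrypts each block independently with the same key, so equal ciphertext blocks imply equal plaintext blocks.
C3 = C7 = 0xE, so P3 = P7.

P3 = P7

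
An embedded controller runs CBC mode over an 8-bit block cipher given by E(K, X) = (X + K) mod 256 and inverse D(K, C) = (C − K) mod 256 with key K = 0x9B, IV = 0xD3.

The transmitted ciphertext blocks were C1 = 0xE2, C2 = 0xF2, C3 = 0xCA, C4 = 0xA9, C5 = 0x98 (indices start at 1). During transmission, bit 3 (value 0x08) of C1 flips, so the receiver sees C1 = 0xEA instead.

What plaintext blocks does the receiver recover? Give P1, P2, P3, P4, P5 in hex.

P1 = 0x9C, P2 = 0xBD, P3 = 0xDD, P4 = 0xC4, P5 = 0x54

CBC decryption: P_i = D(K, C_i) ⊕ C_{i−1}, with C_{0} = IV.
Only C1 changed, to 0xEA. In CBC, a change in C_i garbles P_i and flips the same bit in P_{i+1}. Decrypting the received ciphertext:
P1: D(K, 0xEA) = 0x4F; 0x4F ⊕ 0xD3 = 0x9C.
P2: D(K, 0xF2) = 0x57; 0x57 ⊕ 0xEA = 0xBD.
P3: D(K, 0xCA) = 0x2F; 0x2F ⊕ 0xF2 = 0xDD.
P4: D(K, 0xA9) = 0x0E; 0x0E ⊕ 0xCA = 0xC4.
P5: D(K, 0x98) = 0xFD; 0xFD ⊕ 0xA9 = 0x54.
Blocks that differ from the original plaintext: P1, P2.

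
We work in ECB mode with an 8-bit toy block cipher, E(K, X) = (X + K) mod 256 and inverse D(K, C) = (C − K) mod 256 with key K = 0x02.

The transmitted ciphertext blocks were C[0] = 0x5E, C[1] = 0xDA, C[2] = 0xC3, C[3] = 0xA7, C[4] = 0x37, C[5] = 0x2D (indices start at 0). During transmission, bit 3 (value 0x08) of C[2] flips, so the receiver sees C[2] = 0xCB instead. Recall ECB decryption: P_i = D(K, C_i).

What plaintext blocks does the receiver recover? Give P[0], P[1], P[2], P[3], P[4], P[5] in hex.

Only C[2] changed, to 0xCB. In ECB, a change in C_i affects only P_i. Decrypting the received ciphertext:
P[0]: D(K, 0x5E) = 0x5C.
P[1]: D(K, 0xDA) = 0xD8.
P[2]: D(K, 0xCB) = 0xC9.
P[3]: D(K, 0xA7) = 0xA5.
P[4]: D(K, 0x37) = 0x35.
P[5]: D(K, 0x2D) = 0x2B.
Blocks that differ from the original plaintext: P[2].

P[0] = 0x5C, P[1] = 0xD8, P[2] = 0xC9, P[3] = 0xA5, P[4] = 0x35, P[5] = 0x2B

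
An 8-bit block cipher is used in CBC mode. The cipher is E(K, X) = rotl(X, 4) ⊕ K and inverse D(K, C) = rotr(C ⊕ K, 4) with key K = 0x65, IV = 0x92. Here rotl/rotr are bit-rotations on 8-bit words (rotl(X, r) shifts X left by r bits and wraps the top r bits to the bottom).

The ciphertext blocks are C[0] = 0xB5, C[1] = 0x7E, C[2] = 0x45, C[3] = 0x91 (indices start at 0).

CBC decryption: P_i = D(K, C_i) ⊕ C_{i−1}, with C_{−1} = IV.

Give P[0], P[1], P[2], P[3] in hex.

P[0] = 0x9F, P[1] = 0x04, P[2] = 0x7C, P[3] = 0x0A

P[0]: D(K, 0xB5) = 0x0D; 0x0D ⊕ 0x92 = 0x9F.
P[1]: D(K, 0x7E) = 0xB1; 0xB1 ⊕ 0xB5 = 0x04.
P[2]: D(K, 0x45) = 0x02; 0x02 ⊕ 0x7E = 0x7C.
P[3]: D(K, 0x91) = 0x4F; 0x4F ⊕ 0x45 = 0x0A.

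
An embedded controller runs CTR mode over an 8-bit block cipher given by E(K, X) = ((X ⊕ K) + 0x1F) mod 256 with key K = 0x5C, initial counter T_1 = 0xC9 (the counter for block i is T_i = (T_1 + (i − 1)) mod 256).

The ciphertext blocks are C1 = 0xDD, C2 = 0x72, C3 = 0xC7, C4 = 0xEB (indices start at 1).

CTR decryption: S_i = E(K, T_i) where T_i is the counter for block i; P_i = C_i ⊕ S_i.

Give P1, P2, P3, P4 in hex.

P1: T = 0xC9, S = E(K, T) = 0xB4; 0xDD ⊕ 0xB4 = 0x69.
P2: T = 0xCA, S = E(K, T) = 0xB5; 0x72 ⊕ 0xB5 = 0xC7.
P3: T = 0xCB, S = E(K, T) = 0xB6; 0xC7 ⊕ 0xB6 = 0x71.
P4: T = 0xCC, S = E(K, T) = 0xAF; 0xEB ⊕ 0xAF = 0x44.

P1 = 0x69, P2 = 0xC7, P3 = 0x71, P4 = 0x44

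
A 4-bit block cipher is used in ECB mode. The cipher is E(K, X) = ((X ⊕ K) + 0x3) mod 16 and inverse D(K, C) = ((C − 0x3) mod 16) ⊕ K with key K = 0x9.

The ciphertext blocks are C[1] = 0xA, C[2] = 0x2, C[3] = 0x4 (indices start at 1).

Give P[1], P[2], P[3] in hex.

P[1] = 0xE, P[2] = 0x6, P[3] = 0x8

ECB decryption: P_i = D(K, C_i).
P[1]: D(K, 0xA) = 0xE.
P[2]: D(K, 0x2) = 0x6.
P[3]: D(K, 0x4) = 0x8.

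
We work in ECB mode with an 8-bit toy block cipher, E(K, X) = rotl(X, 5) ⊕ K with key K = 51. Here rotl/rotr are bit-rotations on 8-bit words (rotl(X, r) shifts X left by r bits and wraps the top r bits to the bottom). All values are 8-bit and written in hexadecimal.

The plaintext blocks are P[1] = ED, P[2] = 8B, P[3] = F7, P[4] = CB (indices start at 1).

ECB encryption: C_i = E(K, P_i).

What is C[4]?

C[4]: E(K, CB) = 28.

C[4] = 28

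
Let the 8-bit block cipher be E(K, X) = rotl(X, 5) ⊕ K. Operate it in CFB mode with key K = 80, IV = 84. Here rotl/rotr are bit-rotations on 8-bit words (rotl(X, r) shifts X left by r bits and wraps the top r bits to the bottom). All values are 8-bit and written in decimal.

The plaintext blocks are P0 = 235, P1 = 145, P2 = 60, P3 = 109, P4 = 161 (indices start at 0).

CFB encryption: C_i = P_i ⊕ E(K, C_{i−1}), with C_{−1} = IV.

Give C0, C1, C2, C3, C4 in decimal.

C0: E(K, 84) = 218; 235 ⊕ 218 = 49.
C1: E(K, 49) = 118; 145 ⊕ 118 = 231.
C2: E(K, 231) = 172; 60 ⊕ 172 = 144.
C3: E(K, 144) = 66; 109 ⊕ 66 = 47.
C4: E(K, 47) = 181; 161 ⊕ 181 = 20.

C0 = 49, C1 = 231, C2 = 144, C3 = 47, C4 = 20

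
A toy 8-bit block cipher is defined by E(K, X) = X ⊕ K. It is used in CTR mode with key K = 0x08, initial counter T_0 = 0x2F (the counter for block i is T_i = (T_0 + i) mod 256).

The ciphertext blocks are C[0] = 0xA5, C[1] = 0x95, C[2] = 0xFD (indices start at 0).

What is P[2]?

P[2] = 0xC4

CTR decryption: S_i = E(K, T_i) where T_i is the counter for block i; P_i = C_i ⊕ S_i.
P[2]: T = 0x31, S = E(K, T) = 0x39; 0xFD ⊕ 0x39 = 0xC4.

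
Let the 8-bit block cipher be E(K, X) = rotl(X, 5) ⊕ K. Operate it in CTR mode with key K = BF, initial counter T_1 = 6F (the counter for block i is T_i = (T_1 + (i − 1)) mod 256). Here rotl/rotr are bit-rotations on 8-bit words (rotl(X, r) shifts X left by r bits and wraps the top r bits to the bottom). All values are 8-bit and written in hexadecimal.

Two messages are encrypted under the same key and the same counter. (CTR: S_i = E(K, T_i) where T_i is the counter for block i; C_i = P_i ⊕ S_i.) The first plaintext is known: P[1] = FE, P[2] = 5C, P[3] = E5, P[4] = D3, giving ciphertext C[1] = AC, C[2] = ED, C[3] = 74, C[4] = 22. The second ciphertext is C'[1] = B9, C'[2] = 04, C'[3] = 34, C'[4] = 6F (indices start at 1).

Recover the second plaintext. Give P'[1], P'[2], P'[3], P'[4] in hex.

In CTR with a reused counter, both messages share the same keystream S_i, so C_i ⊕ C'_i = P_i ⊕ P'_i and thus P'_i = P_i ⊕ C_i ⊕ C'_i.
P'[1]: FE ⊕ AC ⊕ B9 = EB.
P'[2]: 5C ⊕ ED ⊕ 04 = B5.
P'[3]: E5 ⊕ 74 ⊕ 34 = A5.
P'[4]: D3 ⊕ 22 ⊕ 6F = 9E.

P'[1] = EB, P'[2] = B5, P'[3] = A5, P'[4] = 9E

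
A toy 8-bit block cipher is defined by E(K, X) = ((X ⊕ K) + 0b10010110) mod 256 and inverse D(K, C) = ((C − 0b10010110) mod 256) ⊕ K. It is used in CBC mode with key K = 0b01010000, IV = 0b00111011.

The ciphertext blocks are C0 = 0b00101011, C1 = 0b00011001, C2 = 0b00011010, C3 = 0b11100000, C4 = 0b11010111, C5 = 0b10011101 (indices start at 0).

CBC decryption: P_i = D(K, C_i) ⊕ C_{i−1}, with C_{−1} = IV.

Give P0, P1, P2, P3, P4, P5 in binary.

P0: D(K, 0b00101011) = 0b11000101; 0b11000101 ⊕ 0b00111011 = 0b11111110.
P1: D(K, 0b00011001) = 0b11010011; 0b11010011 ⊕ 0b00101011 = 0b11111000.
P2: D(K, 0b00011010) = 0b11010100; 0b11010100 ⊕ 0b00011001 = 0b11001101.
P3: D(K, 0b11100000) = 0b00011010; 0b00011010 ⊕ 0b00011010 = 0b00000000.
P4: D(K, 0b11010111) = 0b00010001; 0b00010001 ⊕ 0b11100000 = 0b11110001.
P5: D(K, 0b10011101) = 0b01010111; 0b01010111 ⊕ 0b11010111 = 0b10000000.

P0 = 0b11111110, P1 = 0b11111000, P2 = 0b11001101, P3 = 0b00000000, P4 = 0b11110001, P5 = 0b10000000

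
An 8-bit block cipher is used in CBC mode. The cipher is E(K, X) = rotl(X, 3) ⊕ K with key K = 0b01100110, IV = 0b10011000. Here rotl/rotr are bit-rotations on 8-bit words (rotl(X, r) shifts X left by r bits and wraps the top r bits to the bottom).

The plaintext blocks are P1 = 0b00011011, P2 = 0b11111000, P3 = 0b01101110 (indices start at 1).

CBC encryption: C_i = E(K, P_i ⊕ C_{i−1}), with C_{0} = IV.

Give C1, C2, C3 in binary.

C1: P1 ⊕ 0b10011000 = 0b10000011; E(K, 0b10000011) = 0b01111010.
C2: P2 ⊕ 0b01111010 = 0b10000010; E(K, 0b10000010) = 0b01110010.
C3: P3 ⊕ 0b01110010 = 0b00011100; E(K, 0b00011100) = 0b10000110.

C1 = 0b01111010, C2 = 0b01110010, C3 = 0b10000110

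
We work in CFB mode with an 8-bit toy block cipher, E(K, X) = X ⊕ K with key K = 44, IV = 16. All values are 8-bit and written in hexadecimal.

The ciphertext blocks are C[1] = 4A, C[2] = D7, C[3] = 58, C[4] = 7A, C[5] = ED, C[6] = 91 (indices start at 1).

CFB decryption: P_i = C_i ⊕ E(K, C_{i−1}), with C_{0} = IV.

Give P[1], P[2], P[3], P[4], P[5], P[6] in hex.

P[1]: E(K, 16) = 52; 4A ⊕ 52 = 18.
P[2]: E(K, 4A) = 0E; D7 ⊕ 0E = D9.
P[3]: E(K, D7) = 93; 58 ⊕ 93 = CB.
P[4]: E(K, 58) = 1C; 7A ⊕ 1C = 66.
P[5]: E(K, 7A) = 3E; ED ⊕ 3E = D3.
P[6]: E(K, ED) = A9; 91 ⊕ A9 = 38.

P[1] = 18, P[2] = D9, P[3] = CB, P[4] = 66, P[5] = D3, P[6] = 38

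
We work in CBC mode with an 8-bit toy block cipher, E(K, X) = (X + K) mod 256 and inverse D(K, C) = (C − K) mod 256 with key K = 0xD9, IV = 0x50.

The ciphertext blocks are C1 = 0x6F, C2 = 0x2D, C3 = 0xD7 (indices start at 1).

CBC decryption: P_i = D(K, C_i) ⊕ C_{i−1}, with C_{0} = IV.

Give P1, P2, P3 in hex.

P1: D(K, 0x6F) = 0x96; 0x96 ⊕ 0x50 = 0xC6.
P2: D(K, 0x2D) = 0x54; 0x54 ⊕ 0x6F = 0x3B.
P3: D(K, 0xD7) = 0xFE; 0xFE ⊕ 0x2D = 0xD3.

P1 = 0xC6, P2 = 0x3B, P3 = 0xD3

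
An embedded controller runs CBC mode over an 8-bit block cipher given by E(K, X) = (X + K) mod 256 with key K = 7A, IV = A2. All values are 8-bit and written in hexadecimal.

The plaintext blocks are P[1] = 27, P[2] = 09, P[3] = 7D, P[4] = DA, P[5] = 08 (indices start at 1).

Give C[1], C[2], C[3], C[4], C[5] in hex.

CBC encryption: C_i = E(K, P_i ⊕ C_{i−1}), with C_{0} = IV.
C[1]: P[1] ⊕ A2 = 85; E(K, 85) = FF.
C[2]: P[2] ⊕ FF = F6; E(K, F6) = 70.
C[3]: P[3] ⊕ 70 = 0D; E(K, 0D) = 87.
C[4]: P[4] ⊕ 87 = 5D; E(K, 5D) = D7.
C[5]: P[5] ⊕ D7 = DF; E(K, DF) = 59.

C[1] = FF, C[2] = 70, C[3] = 87, C[4] = D7, C[5] = 59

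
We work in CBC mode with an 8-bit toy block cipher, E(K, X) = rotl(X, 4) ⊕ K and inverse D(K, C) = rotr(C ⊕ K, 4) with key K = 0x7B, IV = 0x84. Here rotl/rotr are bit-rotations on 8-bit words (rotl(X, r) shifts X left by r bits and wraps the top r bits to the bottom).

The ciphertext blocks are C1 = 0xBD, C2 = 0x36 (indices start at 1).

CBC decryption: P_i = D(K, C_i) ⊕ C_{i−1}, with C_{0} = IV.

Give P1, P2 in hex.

P1: D(K, 0xBD) = 0x6C; 0x6C ⊕ 0x84 = 0xE8.
P2: D(K, 0x36) = 0xD4; 0xD4 ⊕ 0xBD = 0x69.

P1 = 0xE8, P2 = 0x69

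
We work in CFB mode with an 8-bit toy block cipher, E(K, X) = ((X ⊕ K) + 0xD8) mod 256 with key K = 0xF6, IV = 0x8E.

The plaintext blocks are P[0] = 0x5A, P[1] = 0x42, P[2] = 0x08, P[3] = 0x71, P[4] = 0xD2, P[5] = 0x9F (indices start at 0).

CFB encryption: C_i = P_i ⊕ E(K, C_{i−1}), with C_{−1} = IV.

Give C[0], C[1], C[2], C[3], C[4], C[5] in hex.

C[0] = 0x0A, C[1] = 0x96, C[2] = 0x30, C[3] = 0xEF, C[4] = 0x23, C[5] = 0x32

C[0]: E(K, 0x8E) = 0x50; 0x5A ⊕ 0x50 = 0x0A.
C[1]: E(K, 0x0A) = 0xD4; 0x42 ⊕ 0xD4 = 0x96.
C[2]: E(K, 0x96) = 0x38; 0x08 ⊕ 0x38 = 0x30.
C[3]: E(K, 0x30) = 0x9E; 0x71 ⊕ 0x9E = 0xEF.
C[4]: E(K, 0xEF) = 0xF1; 0xD2 ⊕ 0xF1 = 0x23.
C[5]: E(K, 0x23) = 0xAD; 0x9F ⊕ 0xAD = 0x32.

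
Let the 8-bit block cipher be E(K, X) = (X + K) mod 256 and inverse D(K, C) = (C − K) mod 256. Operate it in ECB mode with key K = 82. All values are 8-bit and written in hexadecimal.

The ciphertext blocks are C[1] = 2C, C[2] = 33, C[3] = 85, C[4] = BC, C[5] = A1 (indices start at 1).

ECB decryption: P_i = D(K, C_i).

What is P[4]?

P[4] = 3A

P[4]: D(K, BC) = 3A.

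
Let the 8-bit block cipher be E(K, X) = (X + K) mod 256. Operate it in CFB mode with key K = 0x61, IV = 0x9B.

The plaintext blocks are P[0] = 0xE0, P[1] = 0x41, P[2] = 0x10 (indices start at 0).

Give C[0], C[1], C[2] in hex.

C[0] = 0x1C, C[1] = 0x3C, C[2] = 0x8D

CFB encryption: C_i = P_i ⊕ E(K, C_{i−1}), with C_{−1} = IV.
C[0]: E(K, 0x9B) = 0xFC; 0xE0 ⊕ 0xFC = 0x1C.
C[1]: E(K, 0x1C) = 0x7D; 0x41 ⊕ 0x7D = 0x3C.
C[2]: E(K, 0x3C) = 0x9D; 0x10 ⊕ 0x9D = 0x8D.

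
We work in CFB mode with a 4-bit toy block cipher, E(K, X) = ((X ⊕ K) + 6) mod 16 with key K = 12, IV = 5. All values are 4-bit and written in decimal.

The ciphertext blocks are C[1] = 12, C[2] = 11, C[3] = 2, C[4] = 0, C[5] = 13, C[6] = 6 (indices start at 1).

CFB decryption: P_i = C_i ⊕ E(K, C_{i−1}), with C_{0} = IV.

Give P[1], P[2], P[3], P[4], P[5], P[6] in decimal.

P[1]: E(K, 5) = 15; 12 ⊕ 15 = 3.
P[2]: E(K, 12) = 6; 11 ⊕ 6 = 13.
P[3]: E(K, 11) = 13; 2 ⊕ 13 = 15.
P[4]: E(K, 2) = 4; 0 ⊕ 4 = 4.
P[5]: E(K, 0) = 2; 13 ⊕ 2 = 15.
P[6]: E(K, 13) = 7; 6 ⊕ 7 = 1.

P[1] = 3, P[2] = 13, P[3] = 15, P[4] = 4, P[5] = 15, P[6] = 1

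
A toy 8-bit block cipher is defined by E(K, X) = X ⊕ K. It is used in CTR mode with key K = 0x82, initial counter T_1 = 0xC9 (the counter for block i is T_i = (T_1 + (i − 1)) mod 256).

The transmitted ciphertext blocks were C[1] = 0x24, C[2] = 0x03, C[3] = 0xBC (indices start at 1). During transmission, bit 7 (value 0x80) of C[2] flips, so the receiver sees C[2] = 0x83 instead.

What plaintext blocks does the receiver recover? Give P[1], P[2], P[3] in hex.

CTR decryption: S_i = E(K, T_i) where T_i is the counter for block i; P_i = C_i ⊕ S_i.
Only C[2] changed, to 0x83. In CTR, a change in C_i flips the same bit in P_i only; the keystream is unaffected. Decrypting the received ciphertext:
P[1]: T = 0xC9, S = E(K, T) = 0x4B; 0x24 ⊕ 0x4B = 0x6F.
P[2]: T = 0xCA, S = E(K, T) = 0x48; 0x83 ⊕ 0x48 = 0xCB.
P[3]: T = 0xCB, S = E(K, T) = 0x49; 0xBC ⊕ 0x49 = 0xF5.
Blocks that differ from the original plaintext: P[2].

P[1] = 0x6F, P[2] = 0xCB, P[3] = 0xF5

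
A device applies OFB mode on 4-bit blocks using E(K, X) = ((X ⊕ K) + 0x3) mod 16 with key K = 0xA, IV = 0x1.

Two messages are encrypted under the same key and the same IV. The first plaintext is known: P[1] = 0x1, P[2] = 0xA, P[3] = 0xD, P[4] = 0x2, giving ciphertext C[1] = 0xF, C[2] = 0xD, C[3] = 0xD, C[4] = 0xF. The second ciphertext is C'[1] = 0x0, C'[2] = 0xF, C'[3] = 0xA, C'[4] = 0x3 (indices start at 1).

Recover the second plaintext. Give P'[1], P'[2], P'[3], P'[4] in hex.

In OFB with a reused IV, both messages share the same keystream S_i, so C_i ⊕ C'_i = P_i ⊕ P'_i and thus P'_i = P_i ⊕ C_i ⊕ C'_i.
P'[1]: 0x1 ⊕ 0xF ⊕ 0x0 = 0xE.
P'[2]: 0xA ⊕ 0xD ⊕ 0xF = 0x8.
P'[3]: 0xD ⊕ 0xD ⊕ 0xA = 0xA.
P'[4]: 0x2 ⊕ 0xF ⊕ 0x3 = 0xE.

P'[1] = 0xE, P'[2] = 0x8, P'[3] = 0xA, P'[4] = 0xE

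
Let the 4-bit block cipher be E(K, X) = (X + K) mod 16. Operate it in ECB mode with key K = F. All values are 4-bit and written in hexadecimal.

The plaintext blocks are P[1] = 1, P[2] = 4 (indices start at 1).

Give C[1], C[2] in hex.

ECB encryption: C_i = E(K, P_i).
C[1]: E(K, 1) = 0.
C[2]: E(K, 4) = 3.

C[1] = 0, C[2] = 3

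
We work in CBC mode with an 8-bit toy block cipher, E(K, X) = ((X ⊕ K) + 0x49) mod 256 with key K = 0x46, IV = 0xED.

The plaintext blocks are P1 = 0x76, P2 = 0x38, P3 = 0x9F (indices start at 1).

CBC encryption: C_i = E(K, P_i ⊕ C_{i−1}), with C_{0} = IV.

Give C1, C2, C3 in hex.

C1: P1 ⊕ 0xED = 0x9B; E(K, 0x9B) = 0x26.
C2: P2 ⊕ 0x26 = 0x1E; E(K, 0x1E) = 0xA1.
C3: P3 ⊕ 0xA1 = 0x3E; E(K, 0x3E) = 0xC1.

C1 = 0x26, C2 = 0xA1, C3 = 0xC1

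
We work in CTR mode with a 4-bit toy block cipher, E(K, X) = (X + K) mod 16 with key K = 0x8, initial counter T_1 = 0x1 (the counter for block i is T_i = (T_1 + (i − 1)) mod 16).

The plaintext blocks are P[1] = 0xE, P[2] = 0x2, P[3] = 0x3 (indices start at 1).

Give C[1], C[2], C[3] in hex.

C[1] = 0x7, C[2] = 0x8, C[3] = 0x8

CTR encryption: S_i = E(K, T_i) where T_i is the counter for block i; C_i = P_i ⊕ S_i.
C[1]: T = 0x1, S = E(K, T) = 0x9; 0xE ⊕ 0x9 = 0x7.
C[2]: T = 0x2, S = E(K, T) = 0xA; 0x2 ⊕ 0xA = 0x8.
C[3]: T = 0x3, S = E(K, T) = 0xB; 0x3 ⊕ 0xB = 0x8.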